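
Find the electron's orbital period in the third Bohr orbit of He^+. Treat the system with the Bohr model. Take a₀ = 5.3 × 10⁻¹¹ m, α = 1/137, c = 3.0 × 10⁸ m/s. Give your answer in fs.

r = n²a₀/Z = 3²·5.3 × 10⁻¹¹/2 = 2.4 × 10⁻¹⁰ m
v = Zαc/n = 2·0.0073·3.0 × 10⁸/3 = 1.5 × 10⁶ m/s
T = 2πr/v = 1.0 × 10⁻¹⁵ s = 1.0 fs

1.0 fs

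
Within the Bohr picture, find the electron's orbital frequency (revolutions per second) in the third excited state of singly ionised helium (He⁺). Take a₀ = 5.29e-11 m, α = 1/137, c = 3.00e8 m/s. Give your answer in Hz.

4.12e14 Hz

r = n²a₀/Z = 4.23e-10 m, v = Zαc/n = 1.09e6 m/s
f = v/(2πr) = 4.12e14 Hz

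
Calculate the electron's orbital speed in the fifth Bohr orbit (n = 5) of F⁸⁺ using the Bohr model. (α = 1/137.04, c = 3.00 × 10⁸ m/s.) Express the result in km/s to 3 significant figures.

3940 km/s

v_n = Zαc/n = 9 × 0.00730 × 3.00 × 10⁸ / 5
    = 3940 km/s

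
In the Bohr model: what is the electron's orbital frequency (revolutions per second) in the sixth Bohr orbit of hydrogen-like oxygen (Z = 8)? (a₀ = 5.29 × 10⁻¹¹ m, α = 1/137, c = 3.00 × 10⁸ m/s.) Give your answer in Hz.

1.95 × 10¹⁵ Hz

r = n²a₀/Z = 2.38 × 10⁻¹⁰ m, v = Zαc/n = 2.92 × 10⁶ m/s
f = v/(2πr) = 1.95 × 10¹⁵ Hz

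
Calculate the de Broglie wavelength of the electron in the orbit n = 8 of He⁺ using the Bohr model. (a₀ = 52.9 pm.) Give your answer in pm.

The Bohr quantisation condition is nλ = 2πr_n.
r_n = n²a₀/Z = 1690 pm
λ = 2πr_n/n = 2π·1690/8 = 1330 pm

1330 pm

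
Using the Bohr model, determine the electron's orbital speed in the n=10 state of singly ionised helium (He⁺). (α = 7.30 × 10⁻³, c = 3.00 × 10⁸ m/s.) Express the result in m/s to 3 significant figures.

4.38 × 10⁵ m/s

v_n = Zαc/n = 2 × 0.00730 × 3.00 × 10⁸ / 10
    = 4.38 × 10⁵ m/s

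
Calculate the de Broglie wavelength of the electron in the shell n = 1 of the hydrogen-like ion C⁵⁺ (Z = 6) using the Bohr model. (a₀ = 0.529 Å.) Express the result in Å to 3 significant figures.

0.554 Å

The Bohr quantisation condition is nλ = 2πr_n.
r_n = n²a₀/Z = 0.0882 Å
λ = 2πr_n/n = 2π·0.0882/1 = 0.554 Å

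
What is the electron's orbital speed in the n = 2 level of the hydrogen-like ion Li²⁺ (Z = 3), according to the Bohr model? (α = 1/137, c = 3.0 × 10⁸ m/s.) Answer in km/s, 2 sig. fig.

v_n = Zαc/n = 3 × 0.0073 × 3.0 × 10⁸ / 2
    = 3300 km/s

3300 km/s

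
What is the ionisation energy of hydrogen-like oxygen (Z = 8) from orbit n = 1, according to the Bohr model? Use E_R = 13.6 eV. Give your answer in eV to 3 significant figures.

870 eV

E_n = −E_R·Z²/n² = −13.6 × 8²/1² eV = -870 eV
Ionisation energy = −E_n = 870 eV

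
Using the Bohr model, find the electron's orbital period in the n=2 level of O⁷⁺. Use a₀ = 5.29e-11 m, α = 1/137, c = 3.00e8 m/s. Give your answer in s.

r = n²a₀/Z = 2²·5.29e-11/8 = 2.65e-11 m
v = Zαc/n = 8·0.00730·3.00e8/2 = 8.76e6 m/s
T = 2πr/v = 1.90e-17 s

1.90e-17 s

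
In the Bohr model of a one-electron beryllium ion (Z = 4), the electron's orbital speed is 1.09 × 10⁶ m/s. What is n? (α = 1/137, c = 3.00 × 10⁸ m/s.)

8

v_n = Zαc/n ⇒ n = Zαc/v = 4 × 0.00730 × 3.00 × 10⁸ / 1.09 × 10⁶ ≈ 8.04
n = 8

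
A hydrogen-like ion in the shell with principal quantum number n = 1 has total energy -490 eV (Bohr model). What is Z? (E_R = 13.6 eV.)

E_n = −E_R Z²/n² ⇒ Z² = −E_n n²/E_R = 490 × 1² / 13.6 ≈ 36.03
Z = 6

6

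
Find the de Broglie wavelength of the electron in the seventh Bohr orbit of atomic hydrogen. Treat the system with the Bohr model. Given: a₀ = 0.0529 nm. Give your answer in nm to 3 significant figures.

The Bohr quantisation condition is nλ = 2πr_n.
r_n = n²a₀/Z = 2.59 nm
λ = 2πr_n/n = 2π·2.59/7 = 2.33 nm

2.33 nm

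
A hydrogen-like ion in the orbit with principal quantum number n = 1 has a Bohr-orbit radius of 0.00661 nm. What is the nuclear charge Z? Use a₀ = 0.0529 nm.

8

r_n = n²a₀/Z ⇒ Z = n²a₀/r = 1² × 0.0529 / 0.00661 ≈ 8.00
Z = 8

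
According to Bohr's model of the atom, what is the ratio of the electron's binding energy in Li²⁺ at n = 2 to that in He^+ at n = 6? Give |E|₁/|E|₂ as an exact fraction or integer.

|E| ∝ Z^2 · n^-2
|E|₁/|E|₂ = (3/2)^2 · (2/6)^-2 = 81/4

81/4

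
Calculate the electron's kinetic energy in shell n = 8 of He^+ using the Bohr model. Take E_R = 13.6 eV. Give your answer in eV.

For a Coulomb orbit the virial theorem gives K = −E_n.
E_n = −E_R·Z²/n², so K = E_R·Z²/n² = 13.6 × 2²/8² = 0.850 eV

0.850 eV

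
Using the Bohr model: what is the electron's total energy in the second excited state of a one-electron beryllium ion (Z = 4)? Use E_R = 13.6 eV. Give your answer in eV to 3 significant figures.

-24.2 eV

E_n = −E_R·Z²/n² = −13.6 × 4²/3² = -24.2 eV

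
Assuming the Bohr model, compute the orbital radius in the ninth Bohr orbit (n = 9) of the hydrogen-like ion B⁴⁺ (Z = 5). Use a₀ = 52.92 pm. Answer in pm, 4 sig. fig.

r_n = n²a₀/Z = 9² × 52.92 / 5
    = 81 × 52.92 / 5 = 857.3 pm

857.3 pm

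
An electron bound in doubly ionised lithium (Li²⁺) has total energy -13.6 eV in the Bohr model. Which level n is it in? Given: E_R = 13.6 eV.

3

E_n = −E_R Z²/n² ⇒ n² = E_R Z²/(−E_n) = 13.6 × 3² / 13.6 ≈ 9.00
n = 3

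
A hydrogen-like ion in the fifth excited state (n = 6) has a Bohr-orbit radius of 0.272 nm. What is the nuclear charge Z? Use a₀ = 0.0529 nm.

r_n = n²a₀/Z ⇒ Z = n²a₀/r = 6² × 0.0529 / 0.272 ≈ 7.00
Z = 7

7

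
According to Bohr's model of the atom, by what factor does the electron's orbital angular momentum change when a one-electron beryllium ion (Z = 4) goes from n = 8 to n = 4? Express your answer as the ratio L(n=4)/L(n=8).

L = nℏ depends only on n, so L ∝ n.
L(n=4)/L(n=8) = (4/8)^1 = 1/2

1/2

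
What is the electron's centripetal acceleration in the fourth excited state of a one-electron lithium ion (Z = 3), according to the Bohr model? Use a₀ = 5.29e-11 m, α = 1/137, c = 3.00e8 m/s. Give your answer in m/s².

3.92e21 m/s²

r = n²a₀/Z = 4.41e-10 m, v = Zαc/n = 1.31e6 m/s
a = v²/r = (1.31e6)² / 4.41e-10 = 3.92e21 m/s²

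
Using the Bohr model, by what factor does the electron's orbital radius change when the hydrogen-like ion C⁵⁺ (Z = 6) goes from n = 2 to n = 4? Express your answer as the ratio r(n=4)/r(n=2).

4

r ∝ Z^-1 · n^2; with Z fixed, r ∝ n^2.
r(n=4)/r(n=2) = (4/2)^2 = 4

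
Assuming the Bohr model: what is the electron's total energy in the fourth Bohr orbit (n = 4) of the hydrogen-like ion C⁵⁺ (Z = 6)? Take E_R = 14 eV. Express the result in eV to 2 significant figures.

E_n = −E_R·Z²/n² = −14 × 6²/4² = -32 eV

-32 eV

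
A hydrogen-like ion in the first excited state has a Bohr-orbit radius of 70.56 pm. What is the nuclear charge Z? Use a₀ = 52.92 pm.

r_n = n²a₀/Z ⇒ Z = n²a₀/r = 2² × 52.92 / 70.56 ≈ 3.00
Z = 3

3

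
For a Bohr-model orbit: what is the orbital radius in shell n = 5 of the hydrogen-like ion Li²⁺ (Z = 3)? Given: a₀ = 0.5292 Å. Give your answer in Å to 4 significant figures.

r_n = n²a₀/Z = 5² × 0.5292 / 3
    = 25 × 0.5292 / 3 = 4.410 Å

4.410 Å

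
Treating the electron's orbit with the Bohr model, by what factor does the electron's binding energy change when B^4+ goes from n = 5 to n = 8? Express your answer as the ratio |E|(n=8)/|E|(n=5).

|E| ∝ Z^2 · n^-2; with Z fixed, |E| ∝ n^-2.
|E|(n=8)/|E|(n=5) = (8/5)^-2 = 25/64

25/64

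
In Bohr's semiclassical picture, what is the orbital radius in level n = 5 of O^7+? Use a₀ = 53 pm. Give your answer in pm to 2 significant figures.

r_n = n²a₀/Z = 5² × 53 / 8
    = 25 × 53 / 8 = 170 pm

170 pm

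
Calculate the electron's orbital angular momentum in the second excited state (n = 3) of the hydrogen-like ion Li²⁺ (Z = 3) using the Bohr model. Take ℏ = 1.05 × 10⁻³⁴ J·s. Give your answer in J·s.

L_n = nℏ = 3 × 1.05 × 10⁻³⁴ = 3.15 × 10⁻³⁴ J·s

3.15 × 10⁻³⁴ J·s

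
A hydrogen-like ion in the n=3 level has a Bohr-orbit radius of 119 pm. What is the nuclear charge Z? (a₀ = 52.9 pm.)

4

r_n = n²a₀/Z ⇒ Z = n²a₀/r = 3² × 52.9 / 119 ≈ 4.00
Z = 4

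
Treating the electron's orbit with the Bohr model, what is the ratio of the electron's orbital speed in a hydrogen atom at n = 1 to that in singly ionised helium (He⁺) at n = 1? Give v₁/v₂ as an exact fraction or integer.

v ∝ Z^1 · n^-1
v₁/v₂ = (1/2)^1 · (1/1)^-1 = 1/2

1/2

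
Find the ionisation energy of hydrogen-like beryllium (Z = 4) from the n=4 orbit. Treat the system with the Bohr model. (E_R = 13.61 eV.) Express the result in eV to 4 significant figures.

13.61 eV

E_n = −E_R·Z²/n² = −13.61 × 4²/4² eV = -13.61 eV
Ionisation energy = −E_n = 13.61 eV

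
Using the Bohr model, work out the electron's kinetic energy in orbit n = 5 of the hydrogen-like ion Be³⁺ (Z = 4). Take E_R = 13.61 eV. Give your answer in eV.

For a Coulomb orbit the virial theorem gives K = −E_n.
E_n = −E_R·Z²/n², so K = E_R·Z²/n² = 13.61 × 4²/5² = 8.710 eV

8.710 eV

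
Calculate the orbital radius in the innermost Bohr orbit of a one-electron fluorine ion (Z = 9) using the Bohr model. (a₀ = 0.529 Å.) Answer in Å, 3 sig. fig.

r_n = n²a₀/Z = 1² × 0.529 / 9
    = 1 × 0.529 / 9 = 0.0588 Å

0.0588 Å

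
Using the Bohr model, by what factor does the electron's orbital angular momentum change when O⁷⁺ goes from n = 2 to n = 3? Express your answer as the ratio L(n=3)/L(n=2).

3/2

L = nℏ depends only on n, so L ∝ n.
L(n=3)/L(n=2) = (3/2)^1 = 3/2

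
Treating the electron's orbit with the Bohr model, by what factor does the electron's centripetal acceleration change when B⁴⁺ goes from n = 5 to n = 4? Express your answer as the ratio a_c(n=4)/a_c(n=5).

625/256

a_c ∝ Z^3 · n^-4; with Z fixed, a_c ∝ n^-4.
a_c(n=4)/a_c(n=5) = (4/5)^-4 = 625/256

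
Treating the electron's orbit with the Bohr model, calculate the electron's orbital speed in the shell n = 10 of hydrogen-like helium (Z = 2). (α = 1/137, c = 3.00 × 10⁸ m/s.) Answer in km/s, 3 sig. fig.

v_n = Zαc/n = 2 × 0.00730 × 3.00 × 10⁸ / 10
    = 438 km/s

438 km/s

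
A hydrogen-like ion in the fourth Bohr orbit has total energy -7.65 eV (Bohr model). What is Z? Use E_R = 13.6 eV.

E_n = −E_R Z²/n² ⇒ Z² = −E_n n²/E_R = 7.65 × 4² / 13.6 ≈ 9.00
Z = 3

3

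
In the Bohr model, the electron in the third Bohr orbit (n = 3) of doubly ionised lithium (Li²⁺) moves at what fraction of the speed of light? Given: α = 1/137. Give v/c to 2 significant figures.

v_n = Zαc/n, so v/c = Zα/n = 3 × 0.0073 / 3 = 0.0073

0.0073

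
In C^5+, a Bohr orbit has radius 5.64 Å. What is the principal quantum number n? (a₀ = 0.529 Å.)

r_n = n²a₀/Z ⇒ n² = rZ/a₀ = 5.64 × 6 / 0.529 ≈ 63.97
n = 8

8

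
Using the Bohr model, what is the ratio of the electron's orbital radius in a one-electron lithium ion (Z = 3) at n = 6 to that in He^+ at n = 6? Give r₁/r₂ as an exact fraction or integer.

2/3

r ∝ Z^-1 · n^2
r₁/r₂ = (3/2)^-1 · (6/6)^2 = 2/3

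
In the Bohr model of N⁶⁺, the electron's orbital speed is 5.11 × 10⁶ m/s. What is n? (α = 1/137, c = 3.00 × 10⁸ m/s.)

3

v_n = Zαc/n ⇒ n = Zαc/v = 7 × 0.00730 × 3.00 × 10⁸ / 5.11 × 10⁶ ≈ 3.00
n = 3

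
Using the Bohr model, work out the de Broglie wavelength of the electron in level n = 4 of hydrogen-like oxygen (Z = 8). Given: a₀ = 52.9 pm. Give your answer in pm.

166 pm

The Bohr quantisation condition is nλ = 2πr_n.
r_n = n²a₀/Z = 106 pm
λ = 2πr_n/n = 2π·106/4 = 166 pm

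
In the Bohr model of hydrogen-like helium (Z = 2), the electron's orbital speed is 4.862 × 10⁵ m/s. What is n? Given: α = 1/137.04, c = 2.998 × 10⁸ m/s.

9

v_n = Zαc/n ⇒ n = Zαc/v = 2 × 0.007297 × 2.998 × 10⁸ / 4.862 × 10⁵ ≈ 9.00
n = 9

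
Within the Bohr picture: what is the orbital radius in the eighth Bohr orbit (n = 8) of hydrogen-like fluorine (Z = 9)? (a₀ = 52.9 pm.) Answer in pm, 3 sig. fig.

r_n = n²a₀/Z = 8² × 52.9 / 9
    = 64 × 52.9 / 9 = 376 pm

376 pm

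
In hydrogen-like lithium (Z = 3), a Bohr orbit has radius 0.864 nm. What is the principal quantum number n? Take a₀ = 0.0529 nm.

r_n = n²a₀/Z ⇒ n² = rZ/a₀ = 0.864 × 3 / 0.0529 ≈ 49.00
n = 7

7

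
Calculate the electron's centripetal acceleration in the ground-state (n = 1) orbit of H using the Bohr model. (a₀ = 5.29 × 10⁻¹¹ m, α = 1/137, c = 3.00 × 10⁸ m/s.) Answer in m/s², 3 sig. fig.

9.06 × 10²² m/s²

r = n²a₀/Z = 5.29 × 10⁻¹¹ m, v = Zαc/n = 2.19 × 10⁶ m/s
a = v²/r = (2.19 × 10⁶)² / 5.29 × 10⁻¹¹ = 9.06 × 10²² m/s²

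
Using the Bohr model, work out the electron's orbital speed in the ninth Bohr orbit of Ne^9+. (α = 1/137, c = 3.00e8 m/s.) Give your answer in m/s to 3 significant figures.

v_n = Zαc/n = 10 × 0.00730 × 3.00e8 / 9
    = 2.43e6 m/s

2.43e6 m/s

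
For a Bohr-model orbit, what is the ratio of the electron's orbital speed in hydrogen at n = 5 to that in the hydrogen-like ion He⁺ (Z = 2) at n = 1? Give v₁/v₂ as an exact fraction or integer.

1/10

v ∝ Z^1 · n^-1
v₁/v₂ = (1/2)^1 · (5/1)^-1 = 1/10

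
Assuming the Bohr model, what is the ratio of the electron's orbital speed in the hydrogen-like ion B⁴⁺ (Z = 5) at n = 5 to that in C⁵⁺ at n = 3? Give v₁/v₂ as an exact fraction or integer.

v ∝ Z^1 · n^-1
v₁/v₂ = (5/6)^1 · (5/3)^-1 = 1/2

1/2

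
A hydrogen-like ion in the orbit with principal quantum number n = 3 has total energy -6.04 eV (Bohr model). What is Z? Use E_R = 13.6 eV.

2

E_n = −E_R Z²/n² ⇒ Z² = −E_n n²/E_R = 6.04 × 3² / 13.6 ≈ 4.00
Z = 2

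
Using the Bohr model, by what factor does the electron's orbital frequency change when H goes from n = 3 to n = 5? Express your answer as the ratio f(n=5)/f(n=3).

f ∝ Z^2 · n^-3; with Z fixed, f ∝ n^-3.
f(n=5)/f(n=3) = (5/3)^-3 = 27/125

27/125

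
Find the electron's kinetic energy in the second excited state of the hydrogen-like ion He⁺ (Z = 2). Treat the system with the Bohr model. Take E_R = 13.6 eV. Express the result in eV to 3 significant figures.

6.04 eV

For a Coulomb orbit the virial theorem gives K = −E_n.
E_n = −E_R·Z²/n², so K = E_R·Z²/n² = 13.6 × 2²/3² = 6.04 eV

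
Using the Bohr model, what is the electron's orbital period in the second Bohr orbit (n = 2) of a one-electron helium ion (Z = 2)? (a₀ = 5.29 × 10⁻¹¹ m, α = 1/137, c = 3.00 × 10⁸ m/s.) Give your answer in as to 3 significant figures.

r = n²a₀/Z = 2²·5.29 × 10⁻¹¹/2 = 1.06 × 10⁻¹⁰ m
v = Zαc/n = 2·0.00730·3.00 × 10⁸/2 = 2.19 × 10⁶ m/s
T = 2πr/v = 3.04 × 10⁻¹⁶ s = 304 as

304 as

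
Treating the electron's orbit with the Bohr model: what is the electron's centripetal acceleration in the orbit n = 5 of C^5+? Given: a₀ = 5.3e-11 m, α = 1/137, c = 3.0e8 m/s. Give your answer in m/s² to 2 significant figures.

r = n²a₀/Z = 2.2e-10 m, v = Zαc/n = 2.6e6 m/s
a = v²/r = (2.6e6)² / 2.2e-10 = 3.1e22 m/s²

3.1e22 m/s²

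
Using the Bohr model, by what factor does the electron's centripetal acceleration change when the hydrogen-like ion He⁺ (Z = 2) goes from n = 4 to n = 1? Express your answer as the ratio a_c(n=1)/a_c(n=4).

256

a_c ∝ Z^3 · n^-4; with Z fixed, a_c ∝ n^-4.
a_c(n=1)/a_c(n=4) = (1/4)^-4 = 256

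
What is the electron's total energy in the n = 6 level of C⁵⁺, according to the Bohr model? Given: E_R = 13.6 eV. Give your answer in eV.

-13.6 eV

E_n = −E_R·Z²/n² = −13.6 × 6²/6² = -13.6 eV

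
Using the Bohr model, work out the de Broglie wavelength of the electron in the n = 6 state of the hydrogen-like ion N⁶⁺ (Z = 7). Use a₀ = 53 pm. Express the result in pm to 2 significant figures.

290 pm

The Bohr quantisation condition is nλ = 2πr_n.
r_n = n²a₀/Z = 270 pm
λ = 2πr_n/n = 2π·270/6 = 290 pm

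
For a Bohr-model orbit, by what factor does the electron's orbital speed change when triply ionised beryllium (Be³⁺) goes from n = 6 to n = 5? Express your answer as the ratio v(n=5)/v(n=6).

6/5

v ∝ Z^1 · n^-1; with Z fixed, v ∝ n^-1.
v(n=5)/v(n=6) = (5/6)^-1 = 6/5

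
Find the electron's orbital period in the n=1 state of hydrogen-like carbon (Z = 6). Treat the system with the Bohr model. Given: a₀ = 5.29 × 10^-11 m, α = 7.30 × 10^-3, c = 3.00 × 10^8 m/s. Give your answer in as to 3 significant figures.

4.22 as

r = n²a₀/Z = 1²·5.29 × 10^-11/6 = 8.82 × 10^-12 m
v = Zαc/n = 6·0.00730·3.00 × 10^8/1 = 1.31 × 10^7 m/s
T = 2πr/v = 4.22 × 10^-18 s = 4.22 as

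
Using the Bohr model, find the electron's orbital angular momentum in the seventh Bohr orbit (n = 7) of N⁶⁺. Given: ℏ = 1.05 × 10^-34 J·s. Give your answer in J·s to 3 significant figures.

L_n = nℏ = 7 × 1.05 × 10^-34 = 7.35 × 10^-34 J·s

7.35 × 10^-34 J·s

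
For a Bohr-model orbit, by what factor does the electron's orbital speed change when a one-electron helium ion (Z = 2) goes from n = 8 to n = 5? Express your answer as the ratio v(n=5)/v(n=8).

8/5

v ∝ Z^1 · n^-1; with Z fixed, v ∝ n^-1.
v(n=5)/v(n=8) = (5/8)^-1 = 8/5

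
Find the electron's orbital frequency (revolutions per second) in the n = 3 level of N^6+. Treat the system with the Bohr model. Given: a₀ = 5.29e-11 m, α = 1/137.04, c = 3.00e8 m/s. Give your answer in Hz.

1.20e16 Hz

r = n²a₀/Z = 6.80e-11 m, v = Zαc/n = 5.11e6 m/s
f = v/(2πr) = 1.20e16 Hz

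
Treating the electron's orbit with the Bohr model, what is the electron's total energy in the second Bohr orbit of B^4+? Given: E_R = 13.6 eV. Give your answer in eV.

E_n = −E_R·Z²/n² = −13.6 × 5²/2² = -85.0 eV

-85.0 eV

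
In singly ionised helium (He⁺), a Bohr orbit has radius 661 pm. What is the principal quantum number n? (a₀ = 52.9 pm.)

5

r_n = n²a₀/Z ⇒ n² = rZ/a₀ = 661 × 2 / 52.9 ≈ 24.99
n = 5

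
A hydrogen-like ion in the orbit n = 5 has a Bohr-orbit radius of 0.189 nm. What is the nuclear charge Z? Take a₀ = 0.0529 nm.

r_n = n²a₀/Z ⇒ Z = n²a₀/r = 5² × 0.0529 / 0.189 ≈ 7.00
Z = 7

7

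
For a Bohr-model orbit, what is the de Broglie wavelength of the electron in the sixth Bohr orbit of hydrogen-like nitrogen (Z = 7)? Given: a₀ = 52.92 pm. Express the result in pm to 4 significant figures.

The Bohr quantisation condition is nλ = 2πr_n.
r_n = n²a₀/Z = 272.2 pm
λ = 2πr_n/n = 2π·272.2/6 = 285.0 pm

285.0 pm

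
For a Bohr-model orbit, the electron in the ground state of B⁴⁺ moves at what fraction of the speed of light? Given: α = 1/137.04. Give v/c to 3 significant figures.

v_n = Zαc/n, so v/c = Zα/n = 5 × 0.00730 / 1 = 0.0365

0.0365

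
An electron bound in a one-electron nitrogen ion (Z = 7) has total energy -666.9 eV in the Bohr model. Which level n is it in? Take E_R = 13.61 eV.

E_n = −E_R Z²/n² ⇒ n² = E_R Z²/(−E_n) = 13.61 × 7² / 666.9 ≈ 1.00
n = 1

1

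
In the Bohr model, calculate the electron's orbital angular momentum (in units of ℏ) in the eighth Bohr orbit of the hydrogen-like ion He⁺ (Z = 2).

8

L_n = nℏ, so L/ℏ = n = 8.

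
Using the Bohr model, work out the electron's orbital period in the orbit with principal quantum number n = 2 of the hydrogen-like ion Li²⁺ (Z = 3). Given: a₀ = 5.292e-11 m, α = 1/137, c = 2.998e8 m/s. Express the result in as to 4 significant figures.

135.1 as

r = n²a₀/Z = 2²·5.292e-11/3 = 7.056e-11 m
v = Zαc/n = 3·0.007299·2.998e8/2 = 3.282e6 m/s
T = 2πr/v = 1.351e-16 s = 135.1 as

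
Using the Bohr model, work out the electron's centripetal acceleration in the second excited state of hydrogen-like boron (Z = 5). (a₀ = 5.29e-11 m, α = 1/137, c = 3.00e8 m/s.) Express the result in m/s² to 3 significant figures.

r = n²a₀/Z = 9.52e-11 m, v = Zαc/n = 3.65e6 m/s
a = v²/r = (3.65e6)² / 9.52e-11 = 1.40e23 m/s²

1.40e23 m/s²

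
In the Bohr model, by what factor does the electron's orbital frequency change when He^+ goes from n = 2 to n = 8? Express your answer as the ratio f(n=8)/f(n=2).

1/64

f ∝ Z^2 · n^-3; with Z fixed, f ∝ n^-3.
f(n=8)/f(n=2) = (8/2)^-3 = 1/64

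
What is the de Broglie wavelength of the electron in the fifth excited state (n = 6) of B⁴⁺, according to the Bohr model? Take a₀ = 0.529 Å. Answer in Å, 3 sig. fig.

3.99 Å

The Bohr quantisation condition is nλ = 2πr_n.
r_n = n²a₀/Z = 3.81 Å
λ = 2πr_n/n = 2π·3.81/6 = 3.99 Å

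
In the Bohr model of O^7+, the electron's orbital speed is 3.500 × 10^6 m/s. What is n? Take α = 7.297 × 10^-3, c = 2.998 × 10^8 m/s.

v_n = Zαc/n ⇒ n = Zαc/v = 8 × 0.007297 × 2.998 × 10^8 / 3.500 × 10^6 ≈ 5.00
n = 5

5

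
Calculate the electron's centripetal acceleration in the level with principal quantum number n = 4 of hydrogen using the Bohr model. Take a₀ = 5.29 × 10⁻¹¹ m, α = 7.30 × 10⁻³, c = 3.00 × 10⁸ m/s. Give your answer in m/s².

r = n²a₀/Z = 8.46 × 10⁻¹⁰ m, v = Zαc/n = 5.47 × 10⁵ m/s
a = v²/r = (5.47 × 10⁵)² / 8.46 × 10⁻¹⁰ = 3.54 × 10²⁰ m/s²

3.54 × 10²⁰ m/s²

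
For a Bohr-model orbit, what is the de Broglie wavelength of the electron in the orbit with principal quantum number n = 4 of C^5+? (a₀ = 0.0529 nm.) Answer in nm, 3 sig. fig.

0.222 nm

The Bohr quantisation condition is nλ = 2πr_n.
r_n = n²a₀/Z = 0.141 nm
λ = 2πr_n/n = 2π·0.141/4 = 0.222 nm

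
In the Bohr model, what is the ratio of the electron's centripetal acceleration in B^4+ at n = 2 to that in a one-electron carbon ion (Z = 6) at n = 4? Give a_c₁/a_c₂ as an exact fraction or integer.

a_c ∝ Z^3 · n^-4
a_c₁/a_c₂ = (5/6)^3 · (2/4)^-4 = 250/27

250/27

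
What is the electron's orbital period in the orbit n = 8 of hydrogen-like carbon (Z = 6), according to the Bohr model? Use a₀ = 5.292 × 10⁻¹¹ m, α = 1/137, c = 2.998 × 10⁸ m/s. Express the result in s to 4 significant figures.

r = n²a₀/Z = 8²·5.292 × 10⁻¹¹/6 = 5.645 × 10⁻¹⁰ m
v = Zαc/n = 6·0.007299·2.998 × 10⁸/8 = 1.641 × 10⁶ m/s
T = 2πr/v = 2.161 × 10⁻¹⁵ s

2.161 × 10⁻¹⁵ s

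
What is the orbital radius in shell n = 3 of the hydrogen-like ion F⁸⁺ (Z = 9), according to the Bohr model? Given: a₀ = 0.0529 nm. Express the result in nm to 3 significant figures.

r_n = n²a₀/Z = 3² × 0.0529 / 9
    = 9 × 0.0529 / 9 = 0.0529 nm

0.0529 nm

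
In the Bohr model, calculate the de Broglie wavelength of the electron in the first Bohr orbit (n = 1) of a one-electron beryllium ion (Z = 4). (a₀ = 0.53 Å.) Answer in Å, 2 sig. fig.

0.83 Å

The Bohr quantisation condition is nλ = 2πr_n.
r_n = n²a₀/Z = 0.13 Å
λ = 2πr_n/n = 2π·0.13/1 = 0.83 Å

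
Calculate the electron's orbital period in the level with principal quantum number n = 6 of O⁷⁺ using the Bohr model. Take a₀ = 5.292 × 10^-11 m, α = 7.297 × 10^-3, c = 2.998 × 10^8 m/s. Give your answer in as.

513.0 as

r = n²a₀/Z = 6²·5.292 × 10^-11/8 = 2.381 × 10^-10 m
v = Zαc/n = 8·0.007297·2.998 × 10^8/6 = 2.917 × 10^6 m/s
T = 2πr/v = 5.130 × 10^-16 s = 513.0 as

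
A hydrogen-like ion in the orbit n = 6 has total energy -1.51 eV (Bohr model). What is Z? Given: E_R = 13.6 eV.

E_n = −E_R Z²/n² ⇒ Z² = −E_n n²/E_R = 1.51 × 6² / 13.6 ≈ 4.00
Z = 2

2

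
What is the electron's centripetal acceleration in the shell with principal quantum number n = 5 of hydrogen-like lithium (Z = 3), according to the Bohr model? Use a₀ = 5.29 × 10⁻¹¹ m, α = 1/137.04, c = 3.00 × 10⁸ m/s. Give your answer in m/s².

3.91 × 10²¹ m/s²

r = n²a₀/Z = 4.41 × 10⁻¹⁰ m, v = Zαc/n = 1.31 × 10⁶ m/s
a = v²/r = (1.31 × 10⁶)² / 4.41 × 10⁻¹⁰ = 3.91 × 10²¹ m/s²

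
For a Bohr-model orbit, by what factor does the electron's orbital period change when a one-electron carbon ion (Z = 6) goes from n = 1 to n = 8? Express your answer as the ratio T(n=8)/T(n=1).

T ∝ Z^-2 · n^3; with Z fixed, T ∝ n^3.
T(n=8)/T(n=1) = (8/1)^3 = 512

512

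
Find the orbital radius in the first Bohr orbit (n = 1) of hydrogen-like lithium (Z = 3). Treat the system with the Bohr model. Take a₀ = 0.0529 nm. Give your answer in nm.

0.0176 nm

r_n = n²a₀/Z = 1² × 0.0529 / 3
    = 1 × 0.0529 / 3 = 0.0176 nm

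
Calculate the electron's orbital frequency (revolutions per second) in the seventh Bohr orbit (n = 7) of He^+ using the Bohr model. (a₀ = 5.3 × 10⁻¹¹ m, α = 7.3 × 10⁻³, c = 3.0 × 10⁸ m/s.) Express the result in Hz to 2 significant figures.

r = n²a₀/Z = 1.3 × 10⁻⁹ m, v = Zαc/n = 6.3 × 10⁵ m/s
f = v/(2πr) = 7.7 × 10¹³ Hz

7.7 × 10¹³ Hz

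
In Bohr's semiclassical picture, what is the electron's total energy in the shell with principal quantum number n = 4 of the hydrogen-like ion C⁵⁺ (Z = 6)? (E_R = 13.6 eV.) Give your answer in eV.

-30.6 eV

E_n = −E_R·Z²/n² = −13.6 × 6²/4² = -30.6 eV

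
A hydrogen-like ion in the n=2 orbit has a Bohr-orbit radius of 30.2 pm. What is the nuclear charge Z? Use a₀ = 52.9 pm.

r_n = n²a₀/Z ⇒ Z = n²a₀/r = 2² × 52.9 / 30.2 ≈ 7.01
Z = 7

7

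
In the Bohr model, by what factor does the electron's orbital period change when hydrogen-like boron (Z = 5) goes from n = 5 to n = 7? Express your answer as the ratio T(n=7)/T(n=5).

343/125

T ∝ Z^-2 · n^3; with Z fixed, T ∝ n^3.
T(n=7)/T(n=5) = (7/5)^3 = 343/125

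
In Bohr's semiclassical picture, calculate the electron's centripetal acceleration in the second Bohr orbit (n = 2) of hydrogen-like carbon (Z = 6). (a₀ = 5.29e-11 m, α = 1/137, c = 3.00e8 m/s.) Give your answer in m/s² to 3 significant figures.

1.22e24 m/s²

r = n²a₀/Z = 3.53e-11 m, v = Zαc/n = 6.57e6 m/s
a = v²/r = (6.57e6)² / 3.53e-11 = 1.22e24 m/s²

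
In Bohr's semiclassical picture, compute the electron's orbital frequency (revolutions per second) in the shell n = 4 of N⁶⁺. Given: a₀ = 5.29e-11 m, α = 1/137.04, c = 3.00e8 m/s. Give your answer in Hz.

5.04e15 Hz

r = n²a₀/Z = 1.21e-10 m, v = Zαc/n = 3.83e6 m/s
f = v/(2πr) = 5.04e15 Hz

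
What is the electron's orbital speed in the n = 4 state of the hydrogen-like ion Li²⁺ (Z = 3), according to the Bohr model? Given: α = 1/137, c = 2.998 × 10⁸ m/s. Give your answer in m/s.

v_n = Zαc/n = 3 × 0.007299 × 2.998 × 10⁸ / 4
    = 1.641 × 10⁶ m/s

1.641 × 10⁶ m/s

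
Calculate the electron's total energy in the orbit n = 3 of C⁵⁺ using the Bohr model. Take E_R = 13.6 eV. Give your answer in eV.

E_n = −E_R·Z²/n² = −13.6 × 6²/3² = -54.4 eV

-54.4 eV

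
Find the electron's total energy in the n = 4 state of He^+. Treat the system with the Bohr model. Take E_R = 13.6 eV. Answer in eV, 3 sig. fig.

-3.40 eV

E_n = −E_R·Z²/n² = −13.6 × 2²/4² = -3.40 eV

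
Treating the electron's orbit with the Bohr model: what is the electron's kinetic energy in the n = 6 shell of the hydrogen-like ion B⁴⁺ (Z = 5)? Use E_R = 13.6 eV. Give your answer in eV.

For a Coulomb orbit the virial theorem gives K = −E_n.
E_n = −E_R·Z²/n², so K = E_R·Z²/n² = 13.6 × 5²/6² = 9.44 eV

9.44 eV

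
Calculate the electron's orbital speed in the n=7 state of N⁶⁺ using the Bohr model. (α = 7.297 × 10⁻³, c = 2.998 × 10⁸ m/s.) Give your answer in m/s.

2.188 × 10⁶ m/s

v_n = Zαc/n = 7 × 0.007297 × 2.998 × 10⁸ / 7
    = 2.188 × 10⁶ m/s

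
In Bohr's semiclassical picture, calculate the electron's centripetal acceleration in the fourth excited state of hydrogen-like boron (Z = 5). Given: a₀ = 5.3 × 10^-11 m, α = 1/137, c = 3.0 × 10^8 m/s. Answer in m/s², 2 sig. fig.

1.8 × 10^22 m/s²

r = n²a₀/Z = 2.6 × 10^-10 m, v = Zαc/n = 2.2 × 10^6 m/s
a = v²/r = (2.2 × 10^6)² / 2.6 × 10^-10 = 1.8 × 10^22 m/s²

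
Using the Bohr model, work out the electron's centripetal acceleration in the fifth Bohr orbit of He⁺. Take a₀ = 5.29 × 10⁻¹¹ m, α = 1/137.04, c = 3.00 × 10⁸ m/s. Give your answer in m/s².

1.16 × 10²¹ m/s²

r = n²a₀/Z = 6.61 × 10⁻¹⁰ m, v = Zαc/n = 8.76 × 10⁵ m/s
a = v²/r = (8.76 × 10⁵)² / 6.61 × 10⁻¹⁰ = 1.16 × 10²¹ m/s²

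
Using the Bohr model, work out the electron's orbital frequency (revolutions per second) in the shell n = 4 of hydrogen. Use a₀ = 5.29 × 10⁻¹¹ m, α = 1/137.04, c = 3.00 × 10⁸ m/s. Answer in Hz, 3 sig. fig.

1.03 × 10¹⁴ Hz

r = n²a₀/Z = 8.46 × 10⁻¹⁰ m, v = Zαc/n = 5.47 × 10⁵ m/s
f = v/(2πr) = 1.03 × 10¹⁴ Hz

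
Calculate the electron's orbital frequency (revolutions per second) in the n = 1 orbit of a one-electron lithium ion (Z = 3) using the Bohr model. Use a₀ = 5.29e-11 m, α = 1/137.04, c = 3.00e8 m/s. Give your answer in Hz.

5.93e16 Hz

r = n²a₀/Z = 1.76e-11 m, v = Zαc/n = 6.57e6 m/s
f = v/(2πr) = 5.93e16 Hz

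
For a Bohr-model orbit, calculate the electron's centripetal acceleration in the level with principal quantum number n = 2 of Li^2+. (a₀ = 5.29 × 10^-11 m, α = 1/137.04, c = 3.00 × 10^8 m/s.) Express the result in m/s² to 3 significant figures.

r = n²a₀/Z = 7.05 × 10^-11 m, v = Zαc/n = 3.28 × 10^6 m/s
a = v²/r = (3.28 × 10^6)² / 7.05 × 10^-11 = 1.53 × 10^23 m/s²

1.53 × 10^23 m/s²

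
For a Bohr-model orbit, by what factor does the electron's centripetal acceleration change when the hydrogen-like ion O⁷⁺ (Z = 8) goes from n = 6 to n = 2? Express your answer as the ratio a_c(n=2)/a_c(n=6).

a_c ∝ Z^3 · n^-4; with Z fixed, a_c ∝ n^-4.
a_c(n=2)/a_c(n=6) = (2/6)^-4 = 81

81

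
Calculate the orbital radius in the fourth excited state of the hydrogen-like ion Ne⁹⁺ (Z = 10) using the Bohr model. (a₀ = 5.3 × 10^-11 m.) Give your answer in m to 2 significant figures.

r_n = n²a₀/Z = 5² × 5.3 × 10^-11 / 10
    = 25 × 5.3 × 10^-11 / 10 = 1.3 × 10^-10 m

1.3 × 10^-10 m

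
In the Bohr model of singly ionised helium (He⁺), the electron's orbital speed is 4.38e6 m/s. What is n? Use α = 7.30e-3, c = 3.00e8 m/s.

1

v_n = Zαc/n ⇒ n = Zαc/v = 2 × 0.00730 × 3.00e8 / 4.38e6 ≈ 1.00
n = 1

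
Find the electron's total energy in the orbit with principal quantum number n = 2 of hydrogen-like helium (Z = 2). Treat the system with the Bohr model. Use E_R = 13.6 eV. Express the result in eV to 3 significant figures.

E_n = −E_R·Z²/n² = −13.6 × 2²/2² = -13.6 eV

-13.6 eV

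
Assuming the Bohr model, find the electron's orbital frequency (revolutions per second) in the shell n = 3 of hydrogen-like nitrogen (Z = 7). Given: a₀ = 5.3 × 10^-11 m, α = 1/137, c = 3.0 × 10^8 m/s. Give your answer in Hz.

r = n²a₀/Z = 6.8 × 10^-11 m, v = Zαc/n = 5.1 × 10^6 m/s
f = v/(2πr) = 1.2 × 10^16 Hz

1.2 × 10^16 Hz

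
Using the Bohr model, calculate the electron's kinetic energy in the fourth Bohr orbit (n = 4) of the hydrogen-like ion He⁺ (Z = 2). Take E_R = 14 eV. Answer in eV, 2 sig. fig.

3.5 eV

For a Coulomb orbit the virial theorem gives K = −E_n.
E_n = −E_R·Z²/n², so K = E_R·Z²/n² = 14 × 2²/4² = 3.5 eV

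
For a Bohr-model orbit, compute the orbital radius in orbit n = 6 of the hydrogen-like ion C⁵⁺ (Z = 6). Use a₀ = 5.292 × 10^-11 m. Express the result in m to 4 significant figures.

r_n = n²a₀/Z = 6² × 5.292 × 10^-11 / 6
    = 36 × 5.292 × 10^-11 / 6 = 3.175 × 10^-10 m

3.175 × 10^-10 m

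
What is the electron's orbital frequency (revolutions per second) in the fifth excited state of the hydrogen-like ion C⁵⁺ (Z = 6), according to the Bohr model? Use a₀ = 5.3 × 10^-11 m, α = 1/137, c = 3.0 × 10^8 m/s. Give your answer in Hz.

r = n²a₀/Z = 3.2 × 10^-10 m, v = Zαc/n = 2.2 × 10^6 m/s
f = v/(2πr) = 1.1 × 10^15 Hz

1.1 × 10^15 Hz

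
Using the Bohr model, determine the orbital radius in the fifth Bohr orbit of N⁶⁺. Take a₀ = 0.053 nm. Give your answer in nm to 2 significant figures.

0.19 nm

r_n = n²a₀/Z = 5² × 0.053 / 7
    = 25 × 0.053 / 7 = 0.19 nm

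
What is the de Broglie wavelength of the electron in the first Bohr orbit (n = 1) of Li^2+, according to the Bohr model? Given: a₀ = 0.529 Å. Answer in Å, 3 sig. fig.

The Bohr quantisation condition is nλ = 2πr_n.
r_n = n²a₀/Z = 0.176 Å
λ = 2πr_n/n = 2π·0.176/1 = 1.11 Å

1.11 Å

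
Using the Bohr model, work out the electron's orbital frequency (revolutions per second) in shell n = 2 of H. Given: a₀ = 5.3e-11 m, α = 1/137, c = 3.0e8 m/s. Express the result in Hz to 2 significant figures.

r = n²a₀/Z = 2.1e-10 m, v = Zαc/n = 1.1e6 m/s
f = v/(2πr) = 8.2e14 Hz

8.2e14 Hz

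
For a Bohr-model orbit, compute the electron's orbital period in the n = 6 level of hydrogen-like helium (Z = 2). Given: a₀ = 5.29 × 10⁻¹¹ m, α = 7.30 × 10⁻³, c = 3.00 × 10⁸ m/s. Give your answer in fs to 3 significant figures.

8.20 fs

r = n²a₀/Z = 6²·5.29 × 10⁻¹¹/2 = 9.52 × 10⁻¹⁰ m
v = Zαc/n = 2·0.00730·3.00 × 10⁸/6 = 7.30 × 10⁵ m/s
T = 2πr/v = 8.20 × 10⁻¹⁵ s = 8.20 fs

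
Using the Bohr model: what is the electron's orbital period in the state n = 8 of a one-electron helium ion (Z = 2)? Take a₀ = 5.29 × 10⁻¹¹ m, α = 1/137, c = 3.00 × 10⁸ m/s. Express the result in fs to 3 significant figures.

r = n²a₀/Z = 8²·5.29 × 10⁻¹¹/2 = 1.69 × 10⁻⁹ m
v = Zαc/n = 2·0.00730·3.00 × 10⁸/8 = 5.47 × 10⁵ m/s
T = 2πr/v = 1.94 × 10⁻¹⁴ s = 19.4 fs

19.4 fs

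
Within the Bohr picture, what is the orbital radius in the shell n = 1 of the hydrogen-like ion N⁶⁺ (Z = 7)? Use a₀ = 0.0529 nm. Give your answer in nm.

r_n = n²a₀/Z = 1² × 0.0529 / 7
    = 1 × 0.0529 / 7 = 0.00756 nm

0.00756 nm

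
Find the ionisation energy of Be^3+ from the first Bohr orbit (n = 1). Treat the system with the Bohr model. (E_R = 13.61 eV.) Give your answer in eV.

217.8 eV

E_n = −E_R·Z²/n² = −13.61 × 4²/1² eV = -217.8 eV
Ionisation energy = −E_n = 217.8 eV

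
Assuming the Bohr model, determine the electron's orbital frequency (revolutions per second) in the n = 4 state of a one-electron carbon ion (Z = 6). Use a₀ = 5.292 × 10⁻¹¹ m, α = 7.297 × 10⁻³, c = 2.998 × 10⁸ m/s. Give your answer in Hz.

3.701 × 10¹⁵ Hz

r = n²a₀/Z = 1.411 × 10⁻¹⁰ m, v = Zαc/n = 3.281 × 10⁶ m/s
f = v/(2πr) = 3.701 × 10¹⁵ Hz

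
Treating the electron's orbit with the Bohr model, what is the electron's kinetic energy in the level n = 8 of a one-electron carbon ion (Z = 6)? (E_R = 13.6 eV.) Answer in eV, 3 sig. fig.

7.65 eV

For a Coulomb orbit the virial theorem gives K = −E_n.
E_n = −E_R·Z²/n², so K = E_R·Z²/n² = 13.6 × 6²/8² = 7.65 eV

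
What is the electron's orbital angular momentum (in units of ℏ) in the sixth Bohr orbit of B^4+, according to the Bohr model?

6

L_n = nℏ, so L/ℏ = n = 6.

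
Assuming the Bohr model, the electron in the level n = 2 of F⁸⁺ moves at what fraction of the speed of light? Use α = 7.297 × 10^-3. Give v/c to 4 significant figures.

v_n = Zαc/n, so v/c = Zα/n = 9 × 0.007297 / 2 = 0.03284

0.03284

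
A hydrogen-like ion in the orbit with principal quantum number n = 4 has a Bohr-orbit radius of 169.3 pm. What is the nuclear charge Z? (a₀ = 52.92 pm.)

r_n = n²a₀/Z ⇒ Z = n²a₀/r = 4² × 52.92 / 169.3 ≈ 5.00
Z = 5

5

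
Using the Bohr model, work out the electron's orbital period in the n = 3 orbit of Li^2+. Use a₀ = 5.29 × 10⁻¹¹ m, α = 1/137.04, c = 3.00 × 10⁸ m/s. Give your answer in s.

r = n²a₀/Z = 3²·5.29 × 10⁻¹¹/3 = 1.59 × 10⁻¹⁰ m
v = Zαc/n = 3·0.00730·3.00 × 10⁸/3 = 2.19 × 10⁶ m/s
T = 2πr/v = 4.55 × 10⁻¹⁶ s

4.55 × 10⁻¹⁶ s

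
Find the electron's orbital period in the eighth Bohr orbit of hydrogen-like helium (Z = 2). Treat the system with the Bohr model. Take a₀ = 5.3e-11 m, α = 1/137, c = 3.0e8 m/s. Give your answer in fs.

r = n²a₀/Z = 8²·5.3e-11/2 = 1.7e-9 m
v = Zαc/n = 2·0.0073·3.0e8/8 = 5.5e5 m/s
T = 2πr/v = 1.9e-14 s = 19 fs

19 fs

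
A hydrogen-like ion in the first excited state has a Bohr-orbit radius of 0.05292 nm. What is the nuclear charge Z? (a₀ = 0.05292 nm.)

4

r_n = n²a₀/Z ⇒ Z = n²a₀/r = 2² × 0.05292 / 0.05292 ≈ 4.00
Z = 4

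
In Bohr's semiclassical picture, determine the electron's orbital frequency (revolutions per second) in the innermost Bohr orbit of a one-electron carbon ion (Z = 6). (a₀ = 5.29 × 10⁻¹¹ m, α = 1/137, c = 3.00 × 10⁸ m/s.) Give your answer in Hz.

r = n²a₀/Z = 8.82 × 10⁻¹² m, v = Zαc/n = 1.31 × 10⁷ m/s
f = v/(2πr) = 2.37 × 10¹⁷ Hz

2.37 × 10¹⁷ Hz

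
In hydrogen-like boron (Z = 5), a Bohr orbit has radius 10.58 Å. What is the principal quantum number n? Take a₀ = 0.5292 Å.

r_n = n²a₀/Z ⇒ n² = rZ/a₀ = 10.58 × 5 / 0.5292 ≈ 99.96
n = 10

10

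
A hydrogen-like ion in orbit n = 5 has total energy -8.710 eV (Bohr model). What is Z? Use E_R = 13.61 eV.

E_n = −E_R Z²/n² ⇒ Z² = −E_n n²/E_R = 8.710 × 5² / 13.61 ≈ 16.00
Z = 4

4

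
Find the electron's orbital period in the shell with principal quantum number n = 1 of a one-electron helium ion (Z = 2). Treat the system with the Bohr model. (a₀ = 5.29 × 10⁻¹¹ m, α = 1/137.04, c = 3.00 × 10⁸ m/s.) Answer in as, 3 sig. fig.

r = n²a₀/Z = 1²·5.29 × 10⁻¹¹/2 = 2.65 × 10⁻¹¹ m
v = Zαc/n = 2·0.00730·3.00 × 10⁸/1 = 4.38 × 10⁶ m/s
T = 2πr/v = 3.80 × 10⁻¹⁷ s = 38.0 as

38.0 as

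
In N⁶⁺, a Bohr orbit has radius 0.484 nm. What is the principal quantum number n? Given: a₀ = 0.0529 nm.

8

r_n = n²a₀/Z ⇒ n² = rZ/a₀ = 0.484 × 7 / 0.0529 ≈ 64.05
n = 8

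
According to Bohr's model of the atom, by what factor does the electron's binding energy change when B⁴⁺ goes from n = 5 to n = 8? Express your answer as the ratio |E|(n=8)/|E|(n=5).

|E| ∝ Z^2 · n^-2; with Z fixed, |E| ∝ n^-2.
|E|(n=8)/|E|(n=5) = (8/5)^-2 = 25/64

25/64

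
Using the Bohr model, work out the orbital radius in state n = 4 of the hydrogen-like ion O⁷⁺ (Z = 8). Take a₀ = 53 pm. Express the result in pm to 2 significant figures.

110 pm

r_n = n²a₀/Z = 4² × 53 / 8
    = 16 × 53 / 8 = 110 pm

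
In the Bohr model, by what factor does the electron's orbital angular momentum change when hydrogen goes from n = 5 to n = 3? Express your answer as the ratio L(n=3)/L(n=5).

3/5

L = nℏ depends only on n, so L ∝ n.
L(n=3)/L(n=5) = (3/5)^1 = 3/5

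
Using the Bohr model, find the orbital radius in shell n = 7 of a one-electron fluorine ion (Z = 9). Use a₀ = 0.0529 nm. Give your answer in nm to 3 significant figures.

r_n = n²a₀/Z = 7² × 0.0529 / 9
    = 49 × 0.0529 / 9 = 0.288 nm

0.288 nm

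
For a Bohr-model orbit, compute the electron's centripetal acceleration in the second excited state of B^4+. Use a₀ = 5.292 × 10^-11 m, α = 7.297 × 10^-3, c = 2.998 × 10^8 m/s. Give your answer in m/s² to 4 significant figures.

r = n²a₀/Z = 9.526 × 10^-11 m, v = Zαc/n = 3.646 × 10^6 m/s
a = v²/r = (3.646 × 10^6)² / 9.526 × 10^-11 = 1.396 × 10^23 m/s²

1.396 × 10^23 m/s²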